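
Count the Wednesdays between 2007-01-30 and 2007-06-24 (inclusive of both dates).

2007-01-30 is a Tuesday.
That's 146 days from start to end, counting both.
146 = 7 × 20 + 6, so there are 20 full weeks plus 6 extra days.
Each full week contributes one Wednesday: 20 so far.
The 6 extra days are Tuesday, Wednesday, Thursday, Friday, Saturday, Sunday — 1 of them qualifies.
Total: 20 + 1 = 21.

21 Wednesdays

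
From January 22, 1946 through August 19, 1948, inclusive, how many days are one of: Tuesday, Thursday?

January 22, 1946 is a Tuesday.
That's 941 days from start to end, counting both.
941 = 7 × 134 + 3, so there are 134 full weeks plus 3 extra days.
Each full week contributes 2 days from the set (Tue, Thu): 134 × 2 = 268.
The 3 extra days are Tuesday, Wednesday, Thursday — 2 of them qualify.
Total: 268 + 2 = 270.

270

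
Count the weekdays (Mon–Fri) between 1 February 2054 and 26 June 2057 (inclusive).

1 February 2054 is a Sunday.
That's 1242 days from start to end, counting both.
1242 = 7 × 177 + 3, so there are 177 full weeks plus 3 extra days.
Each full week contributes 5 weekdays (Mon–Fri): 177 × 5 = 885.
The 3 extra days are Sun, Mon, Tue — 2 of them qualify.
Total: 885 + 2 = 887.

887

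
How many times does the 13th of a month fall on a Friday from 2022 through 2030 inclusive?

15

Friday-the-13ths by year:
2022: May
2023: Jan, Oct
2024: Sep, Dec
2025: Jun
2026: Feb, Mar, Nov
2027: Aug
2028: Oct
2029: Apr, Jul
2030: Sep, Dec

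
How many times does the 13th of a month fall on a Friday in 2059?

The 13th falls on a Friday when the month's 13th has weekday Fri.
Jan 13 is Mon; Feb 13 is Thu; Mar 13 is Thu; Apr 13 is Sun; May 13 is Tue; Jun 13 is Fri ✓; Jul 13 is Sun; Aug 13 is Wed; Sep 13 is Sat; Oct 13 is Mon; Nov 13 is Thu; Dec 13 is Sat.
Friday the 13ths: Jun.

1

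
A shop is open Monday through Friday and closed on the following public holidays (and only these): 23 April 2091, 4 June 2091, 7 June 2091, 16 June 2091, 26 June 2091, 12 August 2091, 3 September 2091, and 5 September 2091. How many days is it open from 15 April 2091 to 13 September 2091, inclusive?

103 working days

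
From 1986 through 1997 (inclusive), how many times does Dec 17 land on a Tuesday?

Day of week of December 17 in each year:
1986: Wed, 1987: Thu, 1988: Sat, 1989: Sun, 1990: Mon, 1991: Tue ✓, 1992: Thu, 1993: Fri, 1994: Sat, 1995: Sun, 1996: Tue ✓, 1997: Wed
Tuesdays: 1991, 1996.

2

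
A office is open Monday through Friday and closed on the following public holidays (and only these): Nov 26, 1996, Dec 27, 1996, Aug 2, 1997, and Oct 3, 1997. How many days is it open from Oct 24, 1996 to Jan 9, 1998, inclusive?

314

Oct 24, 1996 is a Thursday.
The range spans 443 days (inclusive of both endpoints).
443 = 7 × 63 + 2, so there are 63 full weeks plus 2 extra days.
Each full week contributes 5 weekdays (Mon–Fri): 63 × 5 = 315.
The 2 extra days are Thursday, Friday — 2 of them qualify.
Total: 315 + 2 = 317.
Holidays: Nov 26, 1996 (Tue); Dec 27, 1996 (Fri); Aug 2, 1997 (Sat); Oct 3, 1997 (Fri).
3 of the 4 holidays fall on weekdays; the rest are weekends and were already excluded.
Business days: 317 − 3 = 314.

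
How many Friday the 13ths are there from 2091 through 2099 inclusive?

17

Friday-the-13ths by year:
2091: Apr, Jul
2092: Jun
2093: Feb, Mar, Nov
2094: Aug
2095: May
2096: Jan, Apr, Jul
2097: Sep, Dec
2098: Jun
2099: Feb, Mar, Nov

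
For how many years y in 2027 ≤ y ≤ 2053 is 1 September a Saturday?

4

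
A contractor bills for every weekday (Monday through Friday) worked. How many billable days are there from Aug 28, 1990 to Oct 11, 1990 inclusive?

33

Aug 28, 1990 is a Tuesday.
That's 45 days from start to end, counting both.
45 = 7 × 6 + 3, so there are 6 full weeks plus 3 extra days.
Each full week contributes 5 weekdays (Mon–Fri): 6 × 5 = 30.
The 3 extra days are Tue, Wed, Thu — 3 of them qualify.
Total: 30 + 3 = 33.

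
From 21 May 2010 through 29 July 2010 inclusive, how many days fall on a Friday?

10

21 May 2010 is a Friday.
That's 70 days from start to end, counting both.
70 = 7 × 10, so the span is exactly 10 full weeks.
Each full week contributes one Friday: 10 so far.
Total: 10.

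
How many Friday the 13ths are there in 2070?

1

The 13th falls on a Friday when the month's 13th has weekday Fri.
Jan 13 is Mon; Feb 13 is Thu; Mar 13 is Thu; Apr 13 is Sun; May 13 is Tue; Jun 13 is Fri ✓; Jul 13 is Sun; Aug 13 is Wed; Sep 13 is Sat; Oct 13 is Mon; Nov 13 is Thu; Dec 13 is Sat.
Friday the 13ths: Jun.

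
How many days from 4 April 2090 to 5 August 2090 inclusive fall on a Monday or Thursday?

4 April 2090 is a Tuesday.
The range spans 124 days (inclusive of both endpoints).
124 = 7 × 17 + 5, so there are 17 full weeks plus 5 extra days.
Each full week contributes 2 days from the set (Mon, Thu): 17 × 2 = 34.
The 5 extra days are Tue, Wed, Thu, Fri, Sat — 1 of them qualifies.
Total: 34 + 1 = 35.

35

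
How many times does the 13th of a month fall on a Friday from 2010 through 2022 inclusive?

Friday-the-13ths by year:
2010: Aug
2011: May
2012: Jan, Apr, Jul
2013: Sep, Dec
2014: Jun
2015: Feb, Mar, Nov
2016: May
2017: Jan, Oct
2018: Apr, Jul
2019: Sep, Dec
2020: Mar, Nov
2021: Aug
2022: May

22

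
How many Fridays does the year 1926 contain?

53

1 January 1926 is a Friday.
That's 365 days from start to end, counting both.
365 = 7 × 52 + 1, so there are 52 full weeks plus 1 extra day.
Each full week contributes one Friday: 52 so far.
The 1 extra day is Fri — 1 of them qualifies.
Total: 52 + 1 = 53.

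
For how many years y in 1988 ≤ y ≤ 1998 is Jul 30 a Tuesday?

2

Day of week of July 30 in each year:
1988: Sat, 1989: Sun, 1990: Mon, 1991: Tue ✓, 1992: Thu, 1993: Fri, 1994: Sat, 1995: Sun, 1996: Tue ✓, 1997: Wed, 1998: Thu
Tuesdays: 1991, 1996.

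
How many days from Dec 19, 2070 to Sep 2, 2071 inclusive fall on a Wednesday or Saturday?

Dec 19, 2070 is a Friday.
From Dec 19, 2070 to Sep 2, 2071 is 258 days inclusive.
258 = 7 × 36 + 6, so there are 36 full weeks plus 6 extra days.
Each full week contributes 2 days from the set (Wed, Sat): 36 × 2 = 72.
The 6 extra days are Fri, Sat, Sun, Mon, Tue, Wed — 2 of them qualify.
Total: 72 + 2 = 74.

74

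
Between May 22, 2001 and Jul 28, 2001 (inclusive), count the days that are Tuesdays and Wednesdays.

20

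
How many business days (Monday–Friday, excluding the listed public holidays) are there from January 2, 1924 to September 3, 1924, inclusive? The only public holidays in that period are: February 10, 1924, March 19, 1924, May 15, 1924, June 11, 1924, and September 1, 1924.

January 2, 1924 is a Wednesday.
The range spans 246 days (inclusive of both endpoints).
246 = 7 × 35 + 1, so there are 35 full weeks plus 1 extra day.
Each full week contributes 5 weekdays (Mon–Fri): 35 × 5 = 175.
The 1 extra day is Wednesday — 1 of them qualifies.
Total: 175 + 1 = 176.
Holidays: February 10, 1924 (Sun); March 19, 1924 (Wed); May 15, 1924 (Thu); June 11, 1924 (Wed); September 1, 1924 (Mon).
4 of the 5 holidays fall on weekdays; the rest are weekends and were already excluded.
Business days: 176 − 4 = 172.

172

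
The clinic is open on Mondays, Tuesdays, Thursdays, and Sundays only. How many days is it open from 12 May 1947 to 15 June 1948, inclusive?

230

12 May 1947 is a Monday.
The range spans 401 days (inclusive of both endpoints).
401 = 7 × 57 + 2, so there are 57 full weeks plus 2 extra days.
Each full week contributes 4 days from the set (Mon, Tue, Thu, Sun): 57 × 4 = 228.
The 2 extra days are Mon, Tue — 2 of them qualify.
Total: 228 + 2 = 230.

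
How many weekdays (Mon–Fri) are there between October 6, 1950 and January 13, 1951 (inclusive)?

71 weekdays

October 6, 1950 is a Friday.
That's 100 days from start to end, counting both.
100 = 7 × 14 + 2, so there are 14 full weeks plus 2 extra days.
Each full week contributes 5 weekdays (Mon–Fri): 14 × 5 = 70.
The 2 extra days are Fri, Sat — 1 of them qualifies.
Total: 70 + 1 = 71.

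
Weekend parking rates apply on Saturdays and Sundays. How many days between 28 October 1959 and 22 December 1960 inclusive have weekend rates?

120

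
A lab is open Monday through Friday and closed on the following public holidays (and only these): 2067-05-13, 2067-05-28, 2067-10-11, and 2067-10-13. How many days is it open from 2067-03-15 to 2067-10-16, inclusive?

151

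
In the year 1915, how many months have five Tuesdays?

4

A month has five Tuesdays exactly when Tuesday falls within its first (length − 28) days.
Jan: 31 days, starts Fri → 5 of Fri, Sat, Sun
Feb: 28 days, starts Mon → 5 of (none)
Mar: 31 days, starts Mon → 5 of Mon, Tue, Wed ✓
Apr: 30 days, starts Thu → 5 of Thu, Fri
May: 31 days, starts Sat → 5 of Sat, Sun, Mon
Jun: 30 days, starts Tue → 5 of Tue, Wed ✓
Jul: 31 days, starts Thu → 5 of Thu, Fri, Sat
Aug: 31 days, starts Sun → 5 of Sun, Mon, Tue ✓
Sep: 30 days, starts Wed → 5 of Wed, Thu
Oct: 31 days, starts Fri → 5 of Fri, Sat, Sun
Nov: 30 days, starts Mon → 5 of Mon, Tue ✓
Dec: 31 days, starts Wed → 5 of Wed, Thu, Fri
Months with five Tuesdays: Mar, Jun, Aug, Nov.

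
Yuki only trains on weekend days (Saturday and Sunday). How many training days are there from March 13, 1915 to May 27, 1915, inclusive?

March 13, 1915 is a Saturday.
From March 13, 1915 to May 27, 1915 is 76 days inclusive.
76 = 7 × 10 + 6, so there are 10 full weeks plus 6 extra days.
Each full week contributes 2 weekend days (Sat, Sun): 10 × 2 = 20.
The 6 extra days are Sat, Sun, Mon, Tue, Wed, Thu — 2 of them qualify.
Total: 20 + 2 = 22.

22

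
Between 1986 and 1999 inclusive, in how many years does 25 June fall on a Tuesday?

Day of week of June 25 in each year:
1986: Wed, 1987: Thu, 1988: Sat, 1989: Sun, 1990: Mon, 1991: Tue ✓, 1992: Thu, 1993: Fri, 1994: Sat, 1995: Sun, 1996: Tue ✓, 1997: Wed, 1998: Thu, 1999: Fri
Tuesdays: 1991, 1996.

2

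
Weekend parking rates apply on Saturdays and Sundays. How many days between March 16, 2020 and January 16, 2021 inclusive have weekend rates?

87

March 16, 2020 is a Monday.
The range spans 307 days (inclusive of both endpoints).
307 = 7 × 43 + 6, so there are 43 full weeks plus 6 extra days.
Each full week contributes 2 weekend days (Sat, Sun): 43 × 2 = 86.
The 6 extra days are Mon, Tue, Wed, Thu, Fri, Sat — 1 of them qualifies.
Total: 86 + 1 = 87.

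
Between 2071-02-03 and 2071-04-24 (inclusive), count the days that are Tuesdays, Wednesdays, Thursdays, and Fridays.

48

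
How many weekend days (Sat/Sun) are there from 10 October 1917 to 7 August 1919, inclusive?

190

10 October 1917 is a Wednesday.
From 10 October 1917 to 7 August 1919 is 667 days inclusive.
667 = 7 × 95 + 2, so there are 95 full weeks plus 2 extra days.
Each full week contributes 2 weekend days (Sat, Sun): 95 × 2 = 190.
The 2 extra days are Wednesday, Thursday — none qualify.
Total: 190 + 0 = 190.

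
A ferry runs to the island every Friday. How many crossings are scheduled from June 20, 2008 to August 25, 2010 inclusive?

June 20, 2008 is a Friday.
The range spans 797 days (inclusive of both endpoints).
797 = 7 × 113 + 6, so there are 113 full weeks plus 6 extra days.
Each full week contributes one Friday: 113 so far.
The 6 extra days are Friday, Saturday, Sunday, Monday, Tuesday, Wednesday — 1 of them qualifies.
Total: 113 + 1 = 114.

114 Fridays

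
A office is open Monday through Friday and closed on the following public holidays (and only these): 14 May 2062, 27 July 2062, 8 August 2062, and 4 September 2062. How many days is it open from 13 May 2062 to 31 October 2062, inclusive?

119 working days

13 May 2062 is a Saturday.
That's 172 days from start to end, counting both.
172 = 7 × 24 + 4, so there are 24 full weeks plus 4 extra days.
Each full week contributes 5 weekdays (Mon–Fri): 24 × 5 = 120.
The 4 extra days are Sat, Sun, Mon, Tue — 2 of them qualify.
Total: 120 + 2 = 122.
Holidays: 14 May 2062 (Sun); 27 July 2062 (Thu); 8 August 2062 (Tue); 4 September 2062 (Mon).
3 of the 4 holidays fall on weekdays; the rest are weekends and were already excluded.
Business days: 122 − 3 = 119.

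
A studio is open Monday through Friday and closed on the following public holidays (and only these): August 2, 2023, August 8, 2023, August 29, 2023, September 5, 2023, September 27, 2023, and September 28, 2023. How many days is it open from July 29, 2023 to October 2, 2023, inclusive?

July 29, 2023 is a Saturday.
That's 66 days from start to end, counting both.
66 = 7 × 9 + 3, so there are 9 full weeks plus 3 extra days.
Each full week contributes 5 weekdays (Mon–Fri): 9 × 5 = 45.
The 3 extra days are Saturday, Sunday, Monday — 1 of them qualifies.
Total: 45 + 1 = 46.
Holidays: August 2, 2023 (Wed); August 8, 2023 (Tue); August 29, 2023 (Tue); September 5, 2023 (Tue); September 27, 2023 (Wed); September 28, 2023 (Thu).
All 6 holidays fall on weekdays, so subtract 6.
Business days: 46 − 6 = 40.

40 working days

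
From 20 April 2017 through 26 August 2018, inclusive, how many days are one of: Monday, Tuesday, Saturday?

211

20 April 2017 is a Thursday.
That's 494 days from start to end, counting both.
494 = 7 × 70 + 4, so there are 70 full weeks plus 4 extra days.
Each full week contributes 3 days from the set (Mon, Tue, Sat): 70 × 3 = 210.
The 4 extra days are Thu, Fri, Sat, Sun — 1 of them qualifies.
Total: 210 + 1 = 211.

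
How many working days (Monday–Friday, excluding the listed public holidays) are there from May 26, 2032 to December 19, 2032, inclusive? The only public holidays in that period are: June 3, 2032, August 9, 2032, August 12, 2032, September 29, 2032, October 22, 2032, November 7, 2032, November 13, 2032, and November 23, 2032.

142

May 26, 2032 is a Wednesday.
The range spans 208 days (inclusive of both endpoints).
208 = 7 × 29 + 5, so there are 29 full weeks plus 5 extra days.
Each full week contributes 5 weekdays (Mon–Fri): 29 × 5 = 145.
The 5 extra days are Wednesday, Thursday, Friday, Saturday, Sunday — 3 of them qualify.
Total: 145 + 3 = 148.
Holidays: June 3, 2032 (Thu); August 9, 2032 (Mon); August 12, 2032 (Thu); September 29, 2032 (Wed); October 22, 2032 (Fri); November 7, 2032 (Sun); November 13, 2032 (Sat); November 23, 2032 (Tue).
6 of the 8 holidays fall on weekdays; the rest are weekends and were already excluded.
Business days: 148 − 6 = 142.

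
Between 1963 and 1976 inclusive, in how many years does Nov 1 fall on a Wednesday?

2

Day of week of November 1 in each year:
1963: Fri, 1964: Sun, 1965: Mon, 1966: Tue, 1967: Wed ✓, 1968: Fri, 1969: Sat, 1970: Sun, 1971: Mon, 1972: Wed ✓, 1973: Thu, 1974: Fri, 1975: Sat, 1976: Mon
Wednesdays: 1967, 1972.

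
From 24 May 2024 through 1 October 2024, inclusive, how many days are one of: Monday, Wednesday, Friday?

24 May 2024 is a Friday.
The range spans 131 days (inclusive of both endpoints).
131 = 7 × 18 + 5, so there are 18 full weeks plus 5 extra days.
Each full week contributes 3 days from the set (Mon, Wed, Fri): 18 × 3 = 54.
The 5 extra days are Friday, Saturday, Sunday, Monday, Tuesday — 2 of them qualify.
Total: 54 + 2 = 56.

56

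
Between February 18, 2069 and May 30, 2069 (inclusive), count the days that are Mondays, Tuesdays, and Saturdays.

February 18, 2069 is a Monday.
From February 18, 2069 to May 30, 2069 is 102 days inclusive.
102 = 7 × 14 + 4, so there are 14 full weeks plus 4 extra days.
Each full week contributes 3 days from the set (Mon, Tue, Sat): 14 × 3 = 42.
The 4 extra days are Monday, Tuesday, Wednesday, Thursday — 2 of them qualify.
Total: 42 + 2 = 44.

44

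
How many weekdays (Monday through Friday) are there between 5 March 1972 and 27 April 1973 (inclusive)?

300

5 March 1972 is a Sunday.
That's 419 days from start to end, counting both.
419 = 7 × 59 + 6, so there are 59 full weeks plus 6 extra days.
Each full week contributes 5 weekdays (Mon–Fri): 59 × 5 = 295.
The 6 extra days are Sunday, Monday, Tuesday, Wednesday, Thursday, Friday — 5 of them qualify.
Total: 295 + 5 = 300.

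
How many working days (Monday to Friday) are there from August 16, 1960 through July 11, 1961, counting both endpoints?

August 16, 1960 is a Tuesday.
That's 330 days from start to end, counting both.
330 = 7 × 47 + 1, so there are 47 full weeks plus 1 extra day.
Each full week contributes 5 weekdays (Mon–Fri): 47 × 5 = 235.
The 1 extra day is Tue — 1 of them qualifies.
Total: 235 + 1 = 236.

236 weekdays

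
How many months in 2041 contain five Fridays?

A month has five Fridays exactly when Friday falls within its first (length − 28) days.
Jan: 31 days, starts Tue → 5 of Tue, Wed, Thu
Feb: 28 days, starts Fri → 5 of (none)
Mar: 31 days, starts Fri → 5 of Fri, Sat, Sun ✓
Apr: 30 days, starts Mon → 5 of Mon, Tue
May: 31 days, starts Wed → 5 of Wed, Thu, Fri ✓
Jun: 30 days, starts Sat → 5 of Sat, Sun
Jul: 31 days, starts Mon → 5 of Mon, Tue, Wed
Aug: 31 days, starts Thu → 5 of Thu, Fri, Sat ✓
Sep: 30 days, starts Sun → 5 of Sun, Mon
Oct: 31 days, starts Tue → 5 of Tue, Wed, Thu
Nov: 30 days, starts Fri → 5 of Fri, Sat ✓
Dec: 31 days, starts Sun → 5 of Sun, Mon, Tue
Months with five Fridays: Mar, May, Aug, Nov.

4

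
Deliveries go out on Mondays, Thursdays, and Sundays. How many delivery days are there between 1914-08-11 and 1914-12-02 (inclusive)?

1914-08-11 is a Tuesday.
The range spans 114 days (inclusive of both endpoints).
114 = 7 × 16 + 2, so there are 16 full weeks plus 2 extra days.
Each full week contributes 3 days from the set (Mon, Thu, Sun): 16 × 3 = 48.
The 2 extra days are Tue, Wed — none qualify.
Total: 48 + 0 = 48.

48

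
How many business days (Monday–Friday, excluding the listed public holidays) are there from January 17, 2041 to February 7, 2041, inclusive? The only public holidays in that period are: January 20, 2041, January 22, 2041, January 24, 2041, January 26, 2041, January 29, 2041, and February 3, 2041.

January 17, 2041 is a Thursday.
That's 22 days from start to end, counting both.
22 = 7 × 3 + 1, so there are 3 full weeks plus 1 extra day.
Each full week contributes 5 weekdays (Mon–Fri): 3 × 5 = 15.
The 1 extra day is Thu — 1 of them qualifies.
Total: 15 + 1 = 16.
Holidays: January 20, 2041 (Sun); January 22, 2041 (Tue); January 24, 2041 (Thu); January 26, 2041 (Sat); January 29, 2041 (Tue); February 3, 2041 (Sun).
3 of the 6 holidays fall on weekdays; the rest are weekends and were already excluded.
Business days: 16 − 3 = 13.

13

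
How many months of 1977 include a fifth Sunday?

A month has five Sundays exactly when Sunday falls within its first (length − 28) days.
Jan: 31 days, starts Sat → 5 of Sat, Sun, Mon ✓
Feb: 28 days, starts Tue → 5 of (none)
Mar: 31 days, starts Tue → 5 of Tue, Wed, Thu
Apr: 30 days, starts Fri → 5 of Fri, Sat
May: 31 days, starts Sun → 5 of Sun, Mon, Tue ✓
Jun: 30 days, starts Wed → 5 of Wed, Thu
Jul: 31 days, starts Fri → 5 of Fri, Sat, Sun ✓
Aug: 31 days, starts Mon → 5 of Mon, Tue, Wed
Sep: 30 days, starts Thu → 5 of Thu, Fri
Oct: 31 days, starts Sat → 5 of Sat, Sun, Mon ✓
Nov: 30 days, starts Tue → 5 of Tue, Wed
Dec: 31 days, starts Thu → 5 of Thu, Fri, Sat
Months with five Sundays: Jan, May, Jul, Oct.

4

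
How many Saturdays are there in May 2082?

May 1, 2082 is a Friday.
That's 31 days from start to end, counting both.
31 = 7 × 4 + 3, so there are 4 full weeks plus 3 extra days.
Each full week contributes one Saturday: 4 so far.
The 3 extra days are Fri, Sat, Sun — 1 of them qualifies.
Total: 4 + 1 = 5.

5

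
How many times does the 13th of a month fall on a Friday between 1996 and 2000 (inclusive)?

8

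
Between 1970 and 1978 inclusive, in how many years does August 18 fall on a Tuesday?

Day of week of August 18 in each year:
1970: Tue ✓, 1971: Wed, 1972: Fri, 1973: Sat, 1974: Sun, 1975: Mon, 1976: Wed, 1977: Thu, 1978: Fri
Tuesdays: 1970.

1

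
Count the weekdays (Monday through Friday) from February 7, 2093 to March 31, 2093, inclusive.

February 7, 2093 is a Saturday.
That's 53 days from start to end, counting both.
53 = 7 × 7 + 4, so there are 7 full weeks plus 4 extra days.
Each full week contributes 5 weekdays (Mon–Fri): 7 × 5 = 35.
The 4 extra days are Saturday, Sunday, Monday, Tuesday — 2 of them qualify.
Total: 35 + 2 = 37.

37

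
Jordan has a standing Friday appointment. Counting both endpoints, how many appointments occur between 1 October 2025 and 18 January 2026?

16

1 October 2025 is a Wednesday.
That's 110 days from start to end, counting both.
110 = 7 × 15 + 5, so there are 15 full weeks plus 5 extra days.
Each full week contributes one Friday: 15 so far.
The 5 extra days are Wednesday, Thursday, Friday, Saturday, Sunday — 1 of them qualifies.
Total: 15 + 1 = 16.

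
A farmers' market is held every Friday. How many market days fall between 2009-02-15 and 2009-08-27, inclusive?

2009-02-15 is a Sunday.
That's 194 days from start to end, counting both.
194 = 7 × 27 + 5, so there are 27 full weeks plus 5 extra days.
Each full week contributes one Friday: 27 so far.
The 5 extra days are Sunday, Monday, Tuesday, Wednesday, Thursday — none qualify.
Total: 27 + 0 = 27.

27 Fridays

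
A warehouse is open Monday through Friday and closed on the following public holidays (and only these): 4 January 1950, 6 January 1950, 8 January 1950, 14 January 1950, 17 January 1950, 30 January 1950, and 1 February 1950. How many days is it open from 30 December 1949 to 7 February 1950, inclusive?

23

30 December 1949 is a Friday.
From 30 December 1949 to 7 February 1950 is 40 days inclusive.
40 = 7 × 5 + 5, so there are 5 full weeks plus 5 extra days.
Each full week contributes 5 weekdays (Mon–Fri): 5 × 5 = 25.
The 5 extra days are Friday, Saturday, Sunday, Monday, Tuesday — 3 of them qualify.
Total: 25 + 3 = 28.
Holidays: 4 January 1950 (Wed); 6 January 1950 (Fri); 8 January 1950 (Sun); 14 January 1950 (Sat); 17 January 1950 (Tue); 30 January 1950 (Mon); 1 February 1950 (Wed).
5 of the 7 holidays fall on weekdays; the rest are weekends and were already excluded.
Business days: 28 − 5 = 23.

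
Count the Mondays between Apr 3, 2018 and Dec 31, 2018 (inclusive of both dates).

Apr 3, 2018 is a Tuesday.
The range spans 273 days (inclusive of both endpoints).
273 = 7 × 39, so the span is exactly 39 full weeks.
Each full week contributes one Monday: 39 so far.
Total: 39.

39 Mondays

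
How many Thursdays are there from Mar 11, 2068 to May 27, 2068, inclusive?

Mar 11, 2068 is a Sunday.
The range spans 78 days (inclusive of both endpoints).
78 = 7 × 11 + 1, so there are 11 full weeks plus 1 extra day.
Each full week contributes one Thursday: 11 so far.
The 1 extra day is Sunday — none qualify.
Total: 11 + 0 = 11.

11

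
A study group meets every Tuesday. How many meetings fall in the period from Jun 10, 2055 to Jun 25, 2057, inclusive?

106 Tuesdays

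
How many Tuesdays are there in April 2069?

5

April 1, 2069 is a Monday.
The range spans 30 days (inclusive of both endpoints).
30 = 7 × 4 + 2, so there are 4 full weeks plus 2 extra days.
Each full week contributes one Tuesday: 4 so far.
The 2 extra days are Mon, Tue — 1 of them qualifies.
Total: 4 + 1 = 5.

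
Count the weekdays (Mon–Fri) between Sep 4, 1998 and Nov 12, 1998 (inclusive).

50

Sep 4, 1998 is a Friday.
From Sep 4, 1998 to Nov 12, 1998 is 70 days inclusive.
70 = 7 × 10, so the span is exactly 10 full weeks.
Each full week contributes 5 weekdays (Mon–Fri): 10 × 5 = 50.
Total: 50.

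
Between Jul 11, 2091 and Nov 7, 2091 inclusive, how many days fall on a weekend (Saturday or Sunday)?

Jul 11, 2091 is a Wednesday.
The range spans 120 days (inclusive of both endpoints).
120 = 7 × 17 + 1, so there are 17 full weeks plus 1 extra day.
Each full week contributes 2 weekend days (Sat, Sun): 17 × 2 = 34.
The 1 extra day is Wed — none qualify.
Total: 34 + 0 = 34.

34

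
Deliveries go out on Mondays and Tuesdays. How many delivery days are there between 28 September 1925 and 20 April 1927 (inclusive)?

164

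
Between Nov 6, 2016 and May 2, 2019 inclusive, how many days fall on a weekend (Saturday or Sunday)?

Nov 6, 2016 is a Sunday.
The range spans 908 days (inclusive of both endpoints).
908 = 7 × 129 + 5, so there are 129 full weeks plus 5 extra days.
Each full week contributes 2 weekend days (Sat, Sun): 129 × 2 = 258.
The 5 extra days are Sun, Mon, Tue, Wed, Thu — 1 of them qualifies.
Total: 258 + 1 = 259.

259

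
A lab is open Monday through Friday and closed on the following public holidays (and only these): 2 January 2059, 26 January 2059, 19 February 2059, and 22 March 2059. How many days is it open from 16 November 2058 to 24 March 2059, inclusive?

89 business days

16 November 2058 is a Saturday.
That's 129 days from start to end, counting both.
129 = 7 × 18 + 3, so there are 18 full weeks plus 3 extra days.
Each full week contributes 5 weekdays (Mon–Fri): 18 × 5 = 90.
The 3 extra days are Saturday, Sunday, Monday — 1 of them qualifies.
Total: 90 + 1 = 91.
Holidays: 2 January 2059 (Thu); 26 January 2059 (Sun); 19 February 2059 (Wed); 22 March 2059 (Sat).
2 of the 4 holidays fall on weekdays; the rest are weekends and were already excluded.
Business days: 91 − 2 = 89.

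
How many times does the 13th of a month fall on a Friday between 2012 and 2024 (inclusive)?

Friday-the-13ths by year:
2012: Jan, Apr, Jul
2013: Sep, Dec
2014: Jun
2015: Feb, Mar, Nov
2016: May
2017: Jan, Oct
2018: Apr, Jul
2019: Sep, Dec
2020: Mar, Nov
2021: Aug
2022: May
2023: Jan, Oct
2024: Sep, Dec

24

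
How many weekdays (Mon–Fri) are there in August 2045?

1 August 2045 is a Tuesday.
That's 31 days from start to end, counting both.
31 = 7 × 4 + 3, so there are 4 full weeks plus 3 extra days.
Each full week contributes 5 weekdays (Mon–Fri): 4 × 5 = 20.
The 3 extra days are Tue, Wed, Thu — 3 of them qualify.
Total: 20 + 3 = 23.

23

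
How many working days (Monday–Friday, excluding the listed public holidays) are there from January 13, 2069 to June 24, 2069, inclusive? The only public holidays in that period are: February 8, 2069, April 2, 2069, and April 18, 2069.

January 13, 2069 is a Sunday.
That's 163 days from start to end, counting both.
163 = 7 × 23 + 2, so there are 23 full weeks plus 2 extra days.
Each full week contributes 5 weekdays (Mon–Fri): 23 × 5 = 115.
The 2 extra days are Sunday, Monday — 1 of them qualifies.
Total: 115 + 1 = 116.
Holidays: February 8, 2069 (Fri); April 2, 2069 (Tue); April 18, 2069 (Thu).
All 3 holidays fall on weekdays, so subtract 3.
Business days: 116 − 3 = 113.

113 working days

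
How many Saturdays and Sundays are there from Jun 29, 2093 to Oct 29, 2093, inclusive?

34

Jun 29, 2093 is a Monday.
From Jun 29, 2093 to Oct 29, 2093 is 123 days inclusive.
123 = 7 × 17 + 4, so there are 17 full weeks plus 4 extra days.
Each full week contributes 2 weekend days (Sat, Sun): 17 × 2 = 34.
The 4 extra days are Mon, Tue, Wed, Thu — none qualify.
Total: 34 + 0 = 34.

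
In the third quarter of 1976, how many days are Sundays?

13

1 July 1976 is a Thursday.
The range spans 92 days (inclusive of both endpoints).
92 = 7 × 13 + 1, so there are 13 full weeks plus 1 extra day.
Each full week contributes one Sunday: 13 so far.
The 1 extra day is Thu — none qualify.
Total: 13 + 0 = 13.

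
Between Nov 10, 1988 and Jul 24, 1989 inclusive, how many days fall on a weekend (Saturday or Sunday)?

Nov 10, 1988 is a Thursday.
From Nov 10, 1988 to Jul 24, 1989 is 257 days inclusive.
257 = 7 × 36 + 5, so there are 36 full weeks plus 5 extra days.
Each full week contributes 2 weekend days (Sat, Sun): 36 × 2 = 72.
The 5 extra days are Thu, Fri, Sat, Sun, Mon — 2 of them qualify.
Total: 72 + 2 = 74.

74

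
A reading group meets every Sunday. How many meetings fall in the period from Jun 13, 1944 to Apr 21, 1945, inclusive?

44

Jun 13, 1944 is a Tuesday.
That's 313 days from start to end, counting both.
313 = 7 × 44 + 5, so there are 44 full weeks plus 5 extra days.
Each full week contributes one Sunday: 44 so far.
The 5 extra days are Tuesday, Wednesday, Thursday, Friday, Saturday — none qualify.
Total: 44 + 0 = 44.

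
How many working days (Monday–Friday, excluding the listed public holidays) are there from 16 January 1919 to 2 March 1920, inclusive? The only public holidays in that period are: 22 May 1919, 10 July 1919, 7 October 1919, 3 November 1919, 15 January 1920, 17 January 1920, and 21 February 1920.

16 January 1919 is a Thursday.
That's 412 days from start to end, counting both.
412 = 7 × 58 + 6, so there are 58 full weeks plus 6 extra days.
Each full week contributes 5 weekdays (Mon–Fri): 58 × 5 = 290.
The 6 extra days are Thu, Fri, Sat, Sun, Mon, Tue — 4 of them qualify.
Total: 290 + 4 = 294.
Holidays: 22 May 1919 (Thu); 10 July 1919 (Thu); 7 October 1919 (Tue); 3 November 1919 (Mon); 15 January 1920 (Thu); 17 January 1920 (Sat); 21 February 1920 (Sat).
5 of the 7 holidays fall on weekdays; the rest are weekends and were already excluded.
Business days: 294 − 5 = 289.

289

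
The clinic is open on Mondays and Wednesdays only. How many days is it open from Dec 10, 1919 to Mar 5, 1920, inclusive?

25

Dec 10, 1919 is a Wednesday.
The range spans 87 days (inclusive of both endpoints).
87 = 7 × 12 + 3, so there are 12 full weeks plus 3 extra days.
Each full week contributes 2 days from the set (Mon, Wed): 12 × 2 = 24.
The 3 extra days are Wednesday, Thursday, Friday — 1 of them qualifies.
Total: 24 + 1 = 25.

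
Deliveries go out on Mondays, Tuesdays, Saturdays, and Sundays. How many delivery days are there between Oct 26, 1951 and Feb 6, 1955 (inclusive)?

686

Oct 26, 1951 is a Friday.
The range spans 1200 days (inclusive of both endpoints).
1200 = 7 × 171 + 3, so there are 171 full weeks plus 3 extra days.
Each full week contributes 4 days from the set (Mon, Tue, Sat, Sun): 171 × 4 = 684.
The 3 extra days are Friday, Saturday, Sunday — 2 of them qualify.
Total: 684 + 2 = 686.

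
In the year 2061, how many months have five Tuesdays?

A month has five Tuesdays exactly when Tuesday falls within its first (length − 28) days.
Jan: 31 days, starts Sat → 5 of Sat, Sun, Mon
Feb: 28 days, starts Tue → 5 of (none)
Mar: 31 days, starts Tue → 5 of Tue, Wed, Thu ✓
Apr: 30 days, starts Fri → 5 of Fri, Sat
May: 31 days, starts Sun → 5 of Sun, Mon, Tue ✓
Jun: 30 days, starts Wed → 5 of Wed, Thu
Jul: 31 days, starts Fri → 5 of Fri, Sat, Sun
Aug: 31 days, starts Mon → 5 of Mon, Tue, Wed ✓
Sep: 30 days, starts Thu → 5 of Thu, Fri
Oct: 31 days, starts Sat → 5 of Sat, Sun, Mon
Nov: 30 days, starts Tue → 5 of Tue, Wed ✓
Dec: 31 days, starts Thu → 5 of Thu, Fri, Sat
Months with five Tuesdays: Mar, May, Aug, Nov.

4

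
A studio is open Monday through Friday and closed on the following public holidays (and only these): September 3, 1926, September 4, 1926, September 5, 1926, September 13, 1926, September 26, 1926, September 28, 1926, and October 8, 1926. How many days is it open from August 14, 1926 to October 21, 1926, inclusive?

45

August 14, 1926 is a Saturday.
The range spans 69 days (inclusive of both endpoints).
69 = 7 × 9 + 6, so there are 9 full weeks plus 6 extra days.
Each full week contributes 5 weekdays (Mon–Fri): 9 × 5 = 45.
The 6 extra days are Saturday, Sunday, Monday, Tuesday, Wednesday, Thursday — 4 of them qualify.
Total: 45 + 4 = 49.
Holidays: September 3, 1926 (Fri); September 4, 1926 (Sat); September 5, 1926 (Sun); September 13, 1926 (Mon); September 26, 1926 (Sun); September 28, 1926 (Tue); October 8, 1926 (Fri).
4 of the 7 holidays fall on weekdays; the rest are weekends and were already excluded.
Business days: 49 − 4 = 45.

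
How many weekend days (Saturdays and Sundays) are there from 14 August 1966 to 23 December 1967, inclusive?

14 August 1966 is a Sunday.
From 14 August 1966 to 23 December 1967 is 497 days inclusive.
497 = 7 × 71, so the span is exactly 71 full weeks.
Each full week contributes 2 weekend days (Sat, Sun): 71 × 2 = 142.
Total: 142.

142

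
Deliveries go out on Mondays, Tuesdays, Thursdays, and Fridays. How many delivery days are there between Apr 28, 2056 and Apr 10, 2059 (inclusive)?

616

Apr 28, 2056 is a Friday.
The range spans 1078 days (inclusive of both endpoints).
1078 = 7 × 154, so the span is exactly 154 full weeks.
Each full week contributes 4 days from the set (Mon, Tue, Thu, Fri): 154 × 4 = 616.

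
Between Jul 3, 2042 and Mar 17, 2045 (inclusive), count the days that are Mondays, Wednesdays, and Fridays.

424

Jul 3, 2042 is a Thursday.
That's 989 days from start to end, counting both.
989 = 7 × 141 + 2, so there are 141 full weeks plus 2 extra days.
Each full week contributes 3 days from the set (Mon, Wed, Fri): 141 × 3 = 423.
The 2 extra days are Thursday, Friday — 1 of them qualifies.
Total: 423 + 1 = 424.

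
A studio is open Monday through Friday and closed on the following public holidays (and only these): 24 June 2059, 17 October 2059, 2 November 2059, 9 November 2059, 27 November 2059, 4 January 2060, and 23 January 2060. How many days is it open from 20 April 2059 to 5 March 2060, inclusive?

226 working days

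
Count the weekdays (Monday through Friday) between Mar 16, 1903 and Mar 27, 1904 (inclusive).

270

Mar 16, 1903 is a Monday.
From Mar 16, 1903 to Mar 27, 1904 is 378 days inclusive.
378 = 7 × 54, so the span is exactly 54 full weeks.
Each full week contributes 5 weekdays (Mon–Fri): 54 × 5 = 270.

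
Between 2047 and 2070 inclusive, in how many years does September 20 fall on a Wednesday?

3

Day of week of September 20 in each year:
2047: Fri, 2048: Sun, 2049: Mon, 2050: Tue, 2051: Wed ✓, 2052: Fri, 2053: Sat, 2054: Sun, 2055: Mon, 2056: Wed ✓, 2057: Thu, 2058: Fri, 2059: Sat, 2060: Mon, 2061: Tue, 2062: Wed ✓, 2063: Thu, 2064: Sat, 2065: Sun, 2066: Mon, 2067: Tue, 2068: Thu, 2069: Fri, 2070: Sat
Wednesdays: 2051, 2056, 2062.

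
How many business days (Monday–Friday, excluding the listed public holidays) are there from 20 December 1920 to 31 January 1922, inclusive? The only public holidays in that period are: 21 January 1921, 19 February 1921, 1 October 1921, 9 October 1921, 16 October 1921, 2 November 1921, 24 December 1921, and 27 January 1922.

289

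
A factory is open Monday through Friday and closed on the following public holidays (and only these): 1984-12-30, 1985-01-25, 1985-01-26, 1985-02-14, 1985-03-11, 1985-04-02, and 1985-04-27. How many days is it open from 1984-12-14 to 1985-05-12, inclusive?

102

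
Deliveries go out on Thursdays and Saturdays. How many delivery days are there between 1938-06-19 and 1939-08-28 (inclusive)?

1938-06-19 is a Sunday.
The range spans 436 days (inclusive of both endpoints).
436 = 7 × 62 + 2, so there are 62 full weeks plus 2 extra days.
Each full week contributes 2 days from the set (Thu, Sat): 62 × 2 = 124.
The 2 extra days are Sun, Mon — none qualify.
Total: 124 + 0 = 124.

124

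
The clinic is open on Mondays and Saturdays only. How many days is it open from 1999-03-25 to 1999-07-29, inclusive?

36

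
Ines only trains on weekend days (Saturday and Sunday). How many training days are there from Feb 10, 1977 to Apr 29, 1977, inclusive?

Feb 10, 1977 is a Thursday.
From Feb 10, 1977 to Apr 29, 1977 is 79 days inclusive.
79 = 7 × 11 + 2, so there are 11 full weeks plus 2 extra days.
Each full week contributes 2 weekend days (Sat, Sun): 11 × 2 = 22.
The 2 extra days are Thursday, Friday — none qualify.
Total: 22 + 0 = 22.

22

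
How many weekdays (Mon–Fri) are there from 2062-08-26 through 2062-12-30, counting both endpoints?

90 weekdays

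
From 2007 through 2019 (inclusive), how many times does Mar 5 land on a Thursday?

Day of week of March 5 in each year:
2007: Mon, 2008: Wed, 2009: Thu ✓, 2010: Fri, 2011: Sat, 2012: Mon, 2013: Tue, 2014: Wed, 2015: Thu ✓, 2016: Sat, 2017: Sun, 2018: Mon, 2019: Tue
Thursdays: 2009, 2015.

2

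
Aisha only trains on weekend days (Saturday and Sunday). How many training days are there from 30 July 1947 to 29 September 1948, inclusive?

122

30 July 1947 is a Wednesday.
That's 428 days from start to end, counting both.
428 = 7 × 61 + 1, so there are 61 full weeks plus 1 extra day.
Each full week contributes 2 weekend days (Sat, Sun): 61 × 2 = 122.
The 1 extra day is Wednesday — none qualify.
Total: 122 + 0 = 122.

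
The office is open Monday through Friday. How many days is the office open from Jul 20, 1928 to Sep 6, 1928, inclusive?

35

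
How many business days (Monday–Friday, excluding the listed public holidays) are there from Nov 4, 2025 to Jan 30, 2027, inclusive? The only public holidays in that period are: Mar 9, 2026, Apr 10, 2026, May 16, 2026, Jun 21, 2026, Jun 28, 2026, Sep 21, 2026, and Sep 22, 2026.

Nov 4, 2025 is a Tuesday.
The range spans 453 days (inclusive of both endpoints).
453 = 7 × 64 + 5, so there are 64 full weeks plus 5 extra days.
Each full week contributes 5 weekdays (Mon–Fri): 64 × 5 = 320.
The 5 extra days are Tue, Wed, Thu, Fri, Sat — 4 of them qualify.
Total: 320 + 4 = 324.
Holidays: Mar 9, 2026 (Mon); Apr 10, 2026 (Fri); May 16, 2026 (Sat); Jun 21, 2026 (Sun); Jun 28, 2026 (Sun); Sep 21, 2026 (Mon); Sep 22, 2026 (Tue).
4 of the 7 holidays fall on weekdays; the rest are weekends and were already excluded.
Business days: 324 − 4 = 320.

320 business days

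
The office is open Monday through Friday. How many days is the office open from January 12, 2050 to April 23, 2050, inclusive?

73 weekdays

January 12, 2050 is a Wednesday.
The range spans 102 days (inclusive of both endpoints).
102 = 7 × 14 + 4, so there are 14 full weeks plus 4 extra days.
Each full week contributes 5 weekdays (Mon–Fri): 14 × 5 = 70.
The 4 extra days are Wed, Thu, Fri, Sat — 3 of them qualify.
Total: 70 + 3 = 73.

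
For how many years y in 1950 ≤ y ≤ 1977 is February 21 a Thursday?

4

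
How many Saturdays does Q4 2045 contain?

October 1, 2045 is a Sunday.
That's 92 days from start to end, counting both.
92 = 7 × 13 + 1, so there are 13 full weeks plus 1 extra day.
Each full week contributes one Saturday: 13 so far.
The 1 extra day is Sun — none qualify.
Total: 13 + 0 = 13.

13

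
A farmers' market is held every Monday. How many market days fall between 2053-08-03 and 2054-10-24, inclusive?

64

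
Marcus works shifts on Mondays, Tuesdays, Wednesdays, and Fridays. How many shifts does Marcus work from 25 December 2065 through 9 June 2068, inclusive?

25 December 2065 is a Friday.
That's 898 days from start to end, counting both.
898 = 7 × 128 + 2, so there are 128 full weeks plus 2 extra days.
Each full week contributes 4 days from the set (Mon, Tue, Wed, Fri): 128 × 4 = 512.
The 2 extra days are Fri, Sat — 1 of them qualifies.
Total: 512 + 1 = 513.

513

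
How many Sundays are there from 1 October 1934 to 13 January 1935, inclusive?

15 Sundays

1 October 1934 is a Monday.
That's 105 days from start to end, counting both.
105 = 7 × 15, so the span is exactly 15 full weeks.
Each full week contributes one Sunday: 15 so far.
Total: 15.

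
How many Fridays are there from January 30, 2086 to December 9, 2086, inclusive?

45

January 30, 2086 is a Wednesday.
That's 314 days from start to end, counting both.
314 = 7 × 44 + 6, so there are 44 full weeks plus 6 extra days.
Each full week contributes one Friday: 44 so far.
The 6 extra days are Wednesday, Thursday, Friday, Saturday, Sunday, Monday — 1 of them qualifies.
Total: 44 + 1 = 45.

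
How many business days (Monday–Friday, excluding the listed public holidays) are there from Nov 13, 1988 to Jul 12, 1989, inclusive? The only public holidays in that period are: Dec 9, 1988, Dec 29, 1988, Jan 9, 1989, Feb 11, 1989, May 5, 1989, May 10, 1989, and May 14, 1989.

168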